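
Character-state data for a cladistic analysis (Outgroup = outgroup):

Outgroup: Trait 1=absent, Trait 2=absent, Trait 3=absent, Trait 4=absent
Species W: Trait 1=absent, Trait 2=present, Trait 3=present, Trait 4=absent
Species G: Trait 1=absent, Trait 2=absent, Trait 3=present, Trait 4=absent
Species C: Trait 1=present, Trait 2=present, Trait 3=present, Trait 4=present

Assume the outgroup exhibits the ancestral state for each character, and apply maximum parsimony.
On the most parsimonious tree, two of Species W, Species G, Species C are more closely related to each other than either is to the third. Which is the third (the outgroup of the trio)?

The outgroup has state 'absent' for every character, so 'present' is the derived state throughout.
Trait 1: derived state 'present' in Species C only — an autapomorphy, so it tells us nothing about relationships among taxa.
Trait 2 (derived state 'present') is shared by Species C and Species W — a synapomorphy uniting that clade.
Trait 3 (derived state 'present') is shared by all ingroup taxa — unites the whole ingroup.
Trait 4 (derived state 'present') is unique to Species C (autapomorphy; uninformative for grouping).
Most parsimonious ingroup topology: ((Species W,Species C),Species G).
Species W and Species C share a more recent common ancestor with each other than either does with Species G, so Species G is the least closely related of the three.

Species G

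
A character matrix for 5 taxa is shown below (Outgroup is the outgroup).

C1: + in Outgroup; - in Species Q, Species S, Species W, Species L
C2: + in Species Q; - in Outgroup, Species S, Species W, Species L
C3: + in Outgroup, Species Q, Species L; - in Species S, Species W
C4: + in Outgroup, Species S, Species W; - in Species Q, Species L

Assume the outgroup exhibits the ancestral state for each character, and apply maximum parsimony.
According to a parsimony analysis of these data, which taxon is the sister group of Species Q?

Species L

Character polarity is set by the outgroup: the derived state is whichever differs from the outgroup's state, so for C1, C3, C4 the derived state is '-', and for the remaining characters it is '+'.
All ingroup taxa share the derived state '-' for C1; it defines the ingroup but does not resolve relationships within it.
C2: derived state '+' in Species Q only — an autapomorphy, so it tells us nothing about relationships among taxa.
Only Species S and Species W show the derived state '-' for C3, supporting them as a clade.
Only Species L and Species Q show the derived state '-' for C4, supporting them as a clade.
Most parsimonious ingroup topology: ((Species Q,Species L),(Species S,Species W)).
Species Q and Species L form a cherry on this tree, so they are sister taxa.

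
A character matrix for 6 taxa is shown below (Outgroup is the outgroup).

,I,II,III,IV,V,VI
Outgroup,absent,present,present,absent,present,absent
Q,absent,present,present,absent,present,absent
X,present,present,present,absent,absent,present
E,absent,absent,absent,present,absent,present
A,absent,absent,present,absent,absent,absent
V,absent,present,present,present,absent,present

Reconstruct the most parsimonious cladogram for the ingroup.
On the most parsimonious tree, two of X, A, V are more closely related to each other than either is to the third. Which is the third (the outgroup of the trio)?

A

Character polarity is set by the outgroup: the derived state is whichever differs from the outgroup's state, so for II, III, V the derived state is 'absent', and for the remaining characters it is 'present'.
I (derived state 'present') is unique to X (autapomorphy; uninformative for grouping).
II (state 'absent') occurs in A and E but conflicts with the nesting implied by the other characters — most parsimoniously interpreted as homoplasy.
III: derived state 'absent' in E only — an autapomorphy, so it tells us nothing about relationships among taxa.
IV: derived state 'present' in E and V only — synapomorphy for {E, V}.
V (derived state 'absent') is shared by A, E, V, and X — a synapomorphy uniting that clade.
VI: derived state 'present' in E, V, and X only — synapomorphy for {E, V, X}.
Most parsimonious ingroup topology: (Q,((X,(E,V)),A)).
X and V share a more recent common ancestor with each other than either does with A, so A is the least closely related of the three.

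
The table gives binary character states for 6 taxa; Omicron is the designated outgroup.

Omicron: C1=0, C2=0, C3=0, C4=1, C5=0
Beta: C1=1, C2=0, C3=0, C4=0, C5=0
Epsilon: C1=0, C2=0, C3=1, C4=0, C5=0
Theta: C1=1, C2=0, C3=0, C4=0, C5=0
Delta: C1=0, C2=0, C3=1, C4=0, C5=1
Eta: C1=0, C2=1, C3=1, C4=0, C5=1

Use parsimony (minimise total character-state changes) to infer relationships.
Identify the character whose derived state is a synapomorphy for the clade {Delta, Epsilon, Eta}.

C3

Character polarity is set by the outgroup: the derived state is whichever differs from the outgroup's state, so for C4 the derived state is '0', and for the remaining characters it is '1'.
C1 (derived state '1') is shared by Beta and Theta — a synapomorphy uniting that clade.
C2 (derived state '1') is unique to Eta (autapomorphy; uninformative for grouping).
C3 (derived state '1') is shared by Delta, Epsilon, and Eta — a synapomorphy uniting that clade.
All ingroup taxa share the derived state '0' for C4; it defines the ingroup but does not resolve relationships within it.
Only Delta and Eta show the derived state '1' for C5, supporting them as a clade.
Most parsimonious ingroup topology: ((Beta,Theta),(Epsilon,(Delta,Eta))).
The clade {Delta, Epsilon, Eta} is supported by C3: its derived state '1' occurs in exactly those taxa and in no other taxon (including the outgroup).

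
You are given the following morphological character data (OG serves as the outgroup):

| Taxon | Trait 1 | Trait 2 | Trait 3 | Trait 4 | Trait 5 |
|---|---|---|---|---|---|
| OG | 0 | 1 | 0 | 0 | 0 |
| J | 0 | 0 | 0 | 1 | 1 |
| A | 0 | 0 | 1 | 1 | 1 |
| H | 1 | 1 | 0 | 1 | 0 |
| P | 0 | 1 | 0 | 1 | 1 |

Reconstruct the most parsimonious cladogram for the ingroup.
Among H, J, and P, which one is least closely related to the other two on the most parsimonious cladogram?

Character polarity is set by the outgroup: the derived state is whichever differs from the outgroup's state, so for Trait 2 the derived state is '0', and for the remaining characters it is '1'.
Trait 1: derived state '1' in H only — an autapomorphy, so it tells us nothing about relationships among taxa.
Trait 2: derived state '0' in A and J only — synapomorphy for {A, J}.
Trait 3 (derived state '1') is unique to A (autapomorphy; uninformative for grouping).
Trait 4 (derived state '1') is shared by all ingroup taxa — unites the whole ingroup.
Trait 5 (derived state '1') is shared by A, J, and P — a synapomorphy uniting that clade.
Most parsimonious ingroup topology: (((J,A),P),H).
P and J share a more recent common ancestor with each other than either does with H, so H is the least closely related of the three.

H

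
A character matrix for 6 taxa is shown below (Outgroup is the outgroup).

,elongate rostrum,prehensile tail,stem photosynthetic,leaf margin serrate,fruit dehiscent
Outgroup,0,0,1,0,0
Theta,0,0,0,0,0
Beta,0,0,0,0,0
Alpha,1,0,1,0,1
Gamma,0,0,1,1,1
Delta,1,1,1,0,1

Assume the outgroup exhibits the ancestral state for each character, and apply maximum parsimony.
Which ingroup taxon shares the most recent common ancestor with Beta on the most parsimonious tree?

Theta

Character polarity is set by the outgroup: the derived state is whichever differs from the outgroup's state, so for stem photosynthetic the derived state is '0', and for the remaining characters it is '1'.
elongate rostrum: derived state '1' in Alpha and Delta only — synapomorphy for {Alpha, Delta}.
prehensile tail: derived state '1' in Delta only — an autapomorphy, so it tells us nothing about relationships among taxa.
Only Beta and Theta show the derived state '0' for stem photosynthetic, supporting them as a clade.
leaf margin serrate (derived state '1') is unique to Gamma (autapomorphy; uninformative for grouping).
fruit dehiscent (derived state '1') is shared by Alpha, Delta, and Gamma — a synapomorphy uniting that clade.
Most parsimonious ingroup topology: ((Theta,Beta),((Alpha,Delta),Gamma)).
Beta and Theta form a cherry on this tree, so they are sister taxa.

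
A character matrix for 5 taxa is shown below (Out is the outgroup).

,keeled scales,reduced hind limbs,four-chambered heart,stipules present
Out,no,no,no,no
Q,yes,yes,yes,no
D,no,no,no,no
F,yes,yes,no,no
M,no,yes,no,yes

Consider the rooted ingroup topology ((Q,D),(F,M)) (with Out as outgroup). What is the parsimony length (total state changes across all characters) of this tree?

Map each character onto ((Q,D),(F,M)) (rooted by Out) and count the minimum state changes it requires (Fitch parsimony):
keeled scales: 2; reduced hind limbs: 2; four-chambered heart: 1; stipules present: 1.
Total tree length = 6.

6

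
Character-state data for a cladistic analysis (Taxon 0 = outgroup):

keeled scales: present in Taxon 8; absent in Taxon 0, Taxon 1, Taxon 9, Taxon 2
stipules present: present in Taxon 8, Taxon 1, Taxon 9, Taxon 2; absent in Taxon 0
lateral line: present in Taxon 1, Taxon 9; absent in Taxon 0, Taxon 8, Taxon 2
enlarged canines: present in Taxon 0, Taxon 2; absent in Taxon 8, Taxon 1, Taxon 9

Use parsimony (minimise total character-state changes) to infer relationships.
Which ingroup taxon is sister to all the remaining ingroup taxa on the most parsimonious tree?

Taxon 2

Character polarity is set by the outgroup: the derived state is whichever differs from the outgroup's state, so for enlarged canines the derived state is 'absent', and for the remaining characters it is 'present'.
keeled scales (derived state 'present') is unique to Taxon 8 (autapomorphy; uninformative for grouping).
All ingroup taxa share the derived state 'present' for stipules present; it defines the ingroup but does not resolve relationships within it.
lateral line: derived state 'present' in Taxon 1 and Taxon 9 only — synapomorphy for {Taxon 1, Taxon 9}.
enlarged canines (derived state 'absent') is shared by Taxon 1, Taxon 8, and Taxon 9 — a synapomorphy uniting that clade.
Most parsimonious ingroup topology: ((Taxon 8,(Taxon 1,Taxon 9)),Taxon 2).
Taxon 2 is sister to the clade containing all other ingroup taxa, so it is the earliest-diverging (most basal) ingroup lineage.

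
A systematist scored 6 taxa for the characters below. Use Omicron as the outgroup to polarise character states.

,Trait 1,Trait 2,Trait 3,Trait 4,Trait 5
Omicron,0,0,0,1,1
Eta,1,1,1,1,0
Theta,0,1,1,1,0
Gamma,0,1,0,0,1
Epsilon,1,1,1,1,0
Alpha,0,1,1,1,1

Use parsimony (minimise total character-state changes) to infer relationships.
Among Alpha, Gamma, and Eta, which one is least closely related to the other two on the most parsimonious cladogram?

Character polarity is set by the outgroup: the derived state is whichever differs from the outgroup's state, so for Trait 4, Trait 5 the derived state is '0', and for the remaining characters it is '1'.
Trait 1 (derived state '1') is shared by Epsilon and Eta — a synapomorphy uniting that clade.
Trait 2 (derived state '1') is shared by all ingroup taxa — unites the whole ingroup.
Only Alpha, Epsilon, Eta, and Theta show the derived state '1' for Trait 3, supporting them as a clade.
Trait 4: derived state '0' in Gamma only — an autapomorphy, so it tells us nothing about relationships among taxa.
Trait 5 (derived state '0') is shared by Epsilon, Eta, and Theta — a synapomorphy uniting that clade.
Most parsimonious ingroup topology: ((((Eta,Epsilon),Theta),Alpha),Gamma).
Alpha and Eta share a more recent common ancestor with each other than either does with Gamma, so Gamma is the least closely related of the three.

Gamma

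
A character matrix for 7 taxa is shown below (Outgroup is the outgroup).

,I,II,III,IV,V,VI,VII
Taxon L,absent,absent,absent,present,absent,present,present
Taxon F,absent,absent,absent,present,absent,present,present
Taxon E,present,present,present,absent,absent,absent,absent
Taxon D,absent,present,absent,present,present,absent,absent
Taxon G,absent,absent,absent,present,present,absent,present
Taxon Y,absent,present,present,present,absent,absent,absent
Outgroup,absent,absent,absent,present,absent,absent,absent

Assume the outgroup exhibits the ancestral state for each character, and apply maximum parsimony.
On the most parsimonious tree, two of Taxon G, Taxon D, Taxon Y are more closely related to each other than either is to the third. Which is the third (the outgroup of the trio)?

Character polarity is set by the outgroup: the derived state is whichever differs from the outgroup's state, so for IV the derived state is 'absent', and for the remaining characters it is 'present'.
I (derived state 'present') is unique to Taxon E (autapomorphy; uninformative for grouping).
II: derived state 'present' in Taxon D, Taxon E, and Taxon Y only — synapomorphy for {Taxon D, Taxon E, Taxon Y}.
III: derived state 'present' in Taxon E and Taxon Y only — synapomorphy for {Taxon E, Taxon Y}.
IV (derived state 'absent') is unique to Taxon E (autapomorphy; uninformative for grouping).
V (state 'present') occurs in Taxon D and Taxon G but conflicts with the nesting implied by the other characters — most parsimoniously interpreted as homoplasy.
VI: derived state 'present' in Taxon F and Taxon L only — synapomorphy for {Taxon F, Taxon L}.
VII (derived state 'present') is shared by Taxon F, Taxon G, and Taxon L — a synapomorphy uniting that clade.
Most parsimonious ingroup topology: (((Taxon E,Taxon Y),Taxon D),(Taxon G,(Taxon F,Taxon L))).
Taxon Y and Taxon D share a more recent common ancestor with each other than either does with Taxon G, so Taxon G is the least closely related of the three.

Taxon G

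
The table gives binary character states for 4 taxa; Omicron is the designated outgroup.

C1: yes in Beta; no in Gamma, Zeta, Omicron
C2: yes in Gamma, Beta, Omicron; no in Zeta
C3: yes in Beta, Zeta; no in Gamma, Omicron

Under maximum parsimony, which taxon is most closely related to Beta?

Zeta

Character polarity is set by the outgroup: the derived state is whichever differs from the outgroup's state, so for C2 the derived state is 'no', and for the remaining characters it is 'yes'.
C1: derived state 'yes' in Beta only — an autapomorphy, so it tells us nothing about relationships among taxa.
C2: derived state 'no' in Zeta only — an autapomorphy, so it tells us nothing about relationships among taxa.
C3: derived state 'yes' in Beta and Zeta only — synapomorphy for {Beta, Zeta}.
Most parsimonious ingroup topology: (Gamma,(Zeta,Beta)).
Beta and Zeta form a cherry on this tree, so they are sister taxa.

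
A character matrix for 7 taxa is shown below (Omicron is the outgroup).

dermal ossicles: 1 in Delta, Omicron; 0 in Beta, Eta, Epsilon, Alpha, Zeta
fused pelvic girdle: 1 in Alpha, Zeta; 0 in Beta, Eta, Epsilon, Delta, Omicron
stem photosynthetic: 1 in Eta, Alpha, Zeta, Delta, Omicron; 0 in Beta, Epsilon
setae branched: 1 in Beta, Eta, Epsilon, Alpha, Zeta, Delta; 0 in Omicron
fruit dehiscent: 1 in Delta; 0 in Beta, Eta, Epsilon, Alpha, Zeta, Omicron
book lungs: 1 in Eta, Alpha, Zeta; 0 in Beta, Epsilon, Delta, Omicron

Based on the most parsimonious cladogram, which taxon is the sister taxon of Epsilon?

Character polarity is set by the outgroup: the derived state is whichever differs from the outgroup's state, so for dermal ossicles, stem photosynthetic the derived state is '0', and for the remaining characters it is '1'.
Only Alpha, Beta, Epsilon, Eta, and Zeta show the derived state '0' for dermal ossicles, supporting them as a clade.
fused pelvic girdle: derived state '1' in Alpha and Zeta only — synapomorphy for {Alpha, Zeta}.
stem photosynthetic (derived state '0') is shared by Beta and Epsilon — a synapomorphy uniting that clade.
All ingroup taxa share the derived state '1' for setae branched; it defines the ingroup but does not resolve relationships within it.
fruit dehiscent: derived state '1' in Delta only — an autapomorphy, so it tells us nothing about relationships among taxa.
book lungs: derived state '1' in Alpha, Eta, and Zeta only — synapomorphy for {Alpha, Eta, Zeta}.
Most parsimonious ingroup topology: (((Epsilon,Beta),(Eta,(Alpha,Zeta))),Delta).
Epsilon and Beta form a cherry on this tree, so they are sister taxa.

Beta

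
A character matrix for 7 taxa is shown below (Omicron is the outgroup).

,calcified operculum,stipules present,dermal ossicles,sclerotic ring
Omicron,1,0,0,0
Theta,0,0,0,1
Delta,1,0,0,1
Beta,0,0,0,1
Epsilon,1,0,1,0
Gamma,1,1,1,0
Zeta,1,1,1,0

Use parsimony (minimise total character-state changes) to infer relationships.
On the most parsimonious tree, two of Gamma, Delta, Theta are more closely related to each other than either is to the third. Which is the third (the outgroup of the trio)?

Gamma

Character polarity is set by the outgroup: the derived state is whichever differs from the outgroup's state, so for calcified operculum the derived state is '0', and for the remaining characters it is '1'.
Only Beta and Theta show the derived state '0' for calcified operculum, supporting them as a clade.
stipules present: derived state '1' in Gamma and Zeta only — synapomorphy for {Gamma, Zeta}.
dermal ossicles: derived state '1' in Epsilon, Gamma, and Zeta only — synapomorphy for {Epsilon, Gamma, Zeta}.
sclerotic ring (derived state '1') is shared by Beta, Delta, and Theta — a synapomorphy uniting that clade.
Most parsimonious ingroup topology: (((Theta,Beta),Delta),(Epsilon,(Gamma,Zeta))).
Delta and Theta share a more recent common ancestor with each other than either does with Gamma, so Gamma is the least closely related of the three.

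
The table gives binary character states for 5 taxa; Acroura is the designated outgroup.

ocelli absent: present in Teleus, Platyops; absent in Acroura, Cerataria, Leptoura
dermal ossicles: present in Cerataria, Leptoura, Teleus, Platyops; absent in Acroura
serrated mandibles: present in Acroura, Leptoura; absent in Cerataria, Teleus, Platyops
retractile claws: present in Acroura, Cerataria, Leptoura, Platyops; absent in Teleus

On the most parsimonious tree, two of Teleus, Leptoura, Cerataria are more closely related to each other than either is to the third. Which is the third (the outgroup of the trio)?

Character polarity is set by the outgroup: the derived state is whichever differs from the outgroup's state, so for serrated mandibles, retractile claws the derived state is 'absent', and for the remaining characters it is 'present'.
Only Platyops and Teleus show the derived state 'present' for ocelli absent, supporting them as a clade.
All ingroup taxa share the derived state 'present' for dermal ossicles; it defines the ingroup but does not resolve relationships within it.
Only Cerataria, Platyops, and Teleus show the derived state 'absent' for serrated mandibles, supporting them as a clade.
retractile claws (derived state 'absent') is unique to Teleus (autapomorphy; uninformative for grouping).
Most parsimonious ingroup topology: ((Cerataria,(Teleus,Platyops)),Leptoura).
Teleus and Cerataria share a more recent common ancestor with each other than either does with Leptoura, so Leptoura is the least closely related of the three.

Leptoura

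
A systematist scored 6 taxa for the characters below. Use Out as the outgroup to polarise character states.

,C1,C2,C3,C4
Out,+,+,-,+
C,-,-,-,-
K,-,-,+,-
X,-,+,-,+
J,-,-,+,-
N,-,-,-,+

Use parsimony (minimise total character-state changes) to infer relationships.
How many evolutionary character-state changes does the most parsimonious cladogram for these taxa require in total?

4

Character polarity is set by the outgroup: the derived state is whichever differs from the outgroup's state, so for C1, C2, C4 the derived state is '-', and for the remaining characters it is '+'.
All ingroup taxa share the derived state '-' for C1; it defines the ingroup but does not resolve relationships within it.
Only C, J, K, and N show the derived state '-' for C2, supporting them as a clade.
C3: derived state '+' in J and K only — synapomorphy for {J, K}.
C4 (derived state '-') is shared by C, J, and K — a synapomorphy uniting that clade.
Most parsimonious ingroup topology: (((C,(K,J)),N),X).
Changes per character on this tree: C1: 1; C2: 1; C3: 1; C4: 1.
Total = 4.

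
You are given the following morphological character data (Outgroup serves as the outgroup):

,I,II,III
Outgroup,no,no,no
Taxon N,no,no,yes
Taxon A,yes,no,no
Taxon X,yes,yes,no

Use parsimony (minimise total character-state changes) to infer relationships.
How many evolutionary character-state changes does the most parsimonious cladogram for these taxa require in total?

3

The outgroup has state 'no' for every character, so 'yes' is the derived state throughout.
I: derived state 'yes' in Taxon A and Taxon X only — synapomorphy for {Taxon A, Taxon X}.
II: derived state 'yes' in Taxon X only — an autapomorphy, so it tells us nothing about relationships among taxa.
III: derived state 'yes' in Taxon N only — an autapomorphy, so it tells us nothing about relationships among taxa.
Most parsimonious ingroup topology: (Taxon N,(Taxon A,Taxon X)).
Changes per character on this tree: I: 1; II: 1; III: 1.
Total = 3.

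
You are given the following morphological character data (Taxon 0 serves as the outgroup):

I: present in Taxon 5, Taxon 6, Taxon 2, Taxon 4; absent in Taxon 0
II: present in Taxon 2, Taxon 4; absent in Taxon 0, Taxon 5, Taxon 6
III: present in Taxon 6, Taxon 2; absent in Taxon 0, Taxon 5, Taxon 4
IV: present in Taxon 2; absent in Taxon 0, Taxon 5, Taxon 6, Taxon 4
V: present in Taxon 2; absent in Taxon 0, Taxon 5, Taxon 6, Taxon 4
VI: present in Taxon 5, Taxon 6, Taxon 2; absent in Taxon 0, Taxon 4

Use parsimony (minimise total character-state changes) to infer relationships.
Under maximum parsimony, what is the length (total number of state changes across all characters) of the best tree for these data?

7

The outgroup has state 'absent' for every character, so 'present' is the derived state throughout.
All ingroup taxa share the derived state 'present' for I; it defines the ingroup but does not resolve relationships within it.
II (state 'present') occurs in Taxon 2 and Taxon 4 but conflicts with the nesting implied by the other characters — most parsimoniously interpreted as homoplasy.
III (derived state 'present') is shared by Taxon 2 and Taxon 6 — a synapomorphy uniting that clade.
IV (derived state 'present') is unique to Taxon 2 (autapomorphy; uninformative for grouping).
V (derived state 'present') is unique to Taxon 2 (autapomorphy; uninformative for grouping).
Only Taxon 2, Taxon 5, and Taxon 6 show the derived state 'present' for VI, supporting them as a clade.
Most parsimonious ingroup topology: ((Taxon 5,(Taxon 6,Taxon 2)),Taxon 4).
Changes per character on this tree: I: 1; II: 2; III: 1; IV: 1; V: 1; VI: 1.
Total = 7.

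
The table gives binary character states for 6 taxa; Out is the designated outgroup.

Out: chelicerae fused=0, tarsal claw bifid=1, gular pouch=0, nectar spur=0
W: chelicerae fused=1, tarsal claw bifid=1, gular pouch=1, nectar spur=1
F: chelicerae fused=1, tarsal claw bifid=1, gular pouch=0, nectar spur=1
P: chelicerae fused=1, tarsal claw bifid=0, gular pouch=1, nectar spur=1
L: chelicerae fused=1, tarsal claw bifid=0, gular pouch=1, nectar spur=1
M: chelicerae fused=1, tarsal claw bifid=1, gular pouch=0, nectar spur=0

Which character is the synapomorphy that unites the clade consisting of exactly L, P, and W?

Character polarity is set by the outgroup: the derived state is whichever differs from the outgroup's state, so for tarsal claw bifid the derived state is '0', and for the remaining characters it is '1'.
chelicerae fused (derived state '1') is shared by all ingroup taxa — unites the whole ingroup.
tarsal claw bifid: derived state '0' in L and P only — synapomorphy for {L, P}.
gular pouch: derived state '1' in L, P, and W only — synapomorphy for {L, P, W}.
nectar spur: derived state '1' in F, L, P, and W only — synapomorphy for {F, L, P, W}.
Most parsimonious ingroup topology: (((W,(P,L)),F),M).
The clade {L, P, W} is supported by gular pouch: its derived state '1' occurs in exactly those taxa and in no other taxon (including the outgroup).

gular pouch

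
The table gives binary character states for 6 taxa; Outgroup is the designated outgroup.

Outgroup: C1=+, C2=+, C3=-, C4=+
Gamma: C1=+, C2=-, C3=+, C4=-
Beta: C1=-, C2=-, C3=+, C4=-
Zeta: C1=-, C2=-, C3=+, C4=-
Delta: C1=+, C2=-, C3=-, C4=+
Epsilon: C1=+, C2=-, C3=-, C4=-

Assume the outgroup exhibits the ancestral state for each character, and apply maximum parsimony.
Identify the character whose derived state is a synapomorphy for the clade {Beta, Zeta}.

Character polarity is set by the outgroup: the derived state is whichever differs from the outgroup's state, so for C1, C2, C4 the derived state is '-', and for the remaining characters it is '+'.
C1: derived state '-' in Beta and Zeta only — synapomorphy for {Beta, Zeta}.
C2 (derived state '-') is shared by all ingroup taxa — unites the whole ingroup.
Only Beta, Gamma, and Zeta show the derived state '+' for C3, supporting them as a clade.
C4 (derived state '-') is shared by Beta, Epsilon, Gamma, and Zeta — a synapomorphy uniting that clade.
Most parsimonious ingroup topology: (((Gamma,(Beta,Zeta)),Epsilon),Delta).
The clade {Beta, Zeta} is supported by C1: its derived state '-' occurs in exactly those taxa and in no other taxon (including the outgroup).

C1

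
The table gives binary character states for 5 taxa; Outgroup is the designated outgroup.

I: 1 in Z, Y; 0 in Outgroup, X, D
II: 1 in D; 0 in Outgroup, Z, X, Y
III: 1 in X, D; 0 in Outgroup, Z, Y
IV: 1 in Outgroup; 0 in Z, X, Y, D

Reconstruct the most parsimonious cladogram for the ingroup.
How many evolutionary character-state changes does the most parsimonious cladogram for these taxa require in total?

Character polarity is set by the outgroup: the derived state is whichever differs from the outgroup's state, so for IV the derived state is '0', and for the remaining characters it is '1'.
Only Y and Z show the derived state '1' for I, supporting them as a clade.
II (derived state '1') is unique to D (autapomorphy; uninformative for grouping).
III: derived state '1' in D and X only — synapomorphy for {D, X}.
IV (derived state '0') is shared by all ingroup taxa — unites the whole ingroup.
Most parsimonious ingroup topology: ((Z,Y),(X,D)).
Changes per character on this tree: I: 1; II: 1; III: 1; IV: 1.
Total = 4.

4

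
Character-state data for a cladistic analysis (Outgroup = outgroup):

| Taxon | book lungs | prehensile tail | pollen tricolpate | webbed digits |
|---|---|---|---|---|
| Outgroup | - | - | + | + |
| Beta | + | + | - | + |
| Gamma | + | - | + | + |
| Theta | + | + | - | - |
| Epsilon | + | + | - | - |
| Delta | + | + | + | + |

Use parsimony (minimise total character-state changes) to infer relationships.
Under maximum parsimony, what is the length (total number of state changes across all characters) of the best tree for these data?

4

Character polarity is set by the outgroup: the derived state is whichever differs from the outgroup's state, so for pollen tricolpate, webbed digits the derived state is '-', and for the remaining characters it is '+'.
All ingroup taxa share the derived state '+' for book lungs; it defines the ingroup but does not resolve relationships within it.
Only Beta, Delta, Epsilon, and Theta show the derived state '+' for prehensile tail, supporting them as a clade.
Only Beta, Epsilon, and Theta show the derived state '-' for pollen tricolpate, supporting them as a clade.
Only Epsilon and Theta show the derived state '-' for webbed digits, supporting them as a clade.
Most parsimonious ingroup topology: (((Beta,(Theta,Epsilon)),Delta),Gamma).
Changes per character on this tree: book lungs: 1; prehensile tail: 1; pollen tricolpate: 1; webbed digits: 1.
Total = 4.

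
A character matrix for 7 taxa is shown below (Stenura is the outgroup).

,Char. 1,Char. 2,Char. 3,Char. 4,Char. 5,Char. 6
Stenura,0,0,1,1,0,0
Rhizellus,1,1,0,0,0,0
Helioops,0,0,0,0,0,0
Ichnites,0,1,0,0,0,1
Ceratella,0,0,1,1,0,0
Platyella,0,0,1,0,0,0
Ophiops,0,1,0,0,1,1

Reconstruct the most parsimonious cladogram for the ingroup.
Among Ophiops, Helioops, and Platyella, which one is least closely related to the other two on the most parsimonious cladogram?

Character polarity is set by the outgroup: the derived state is whichever differs from the outgroup's state, so for Char. 3, Char. 4 the derived state is '0', and for the remaining characters it is '1'.
Char. 1: derived state '1' in Rhizellus only — an autapomorphy, so it tells us nothing about relationships among taxa.
Char. 2 (derived state '1') is shared by Ichnites, Ophiops, and Rhizellus — a synapomorphy uniting that clade.
Char. 3: derived state '0' in Helioops, Ichnites, Ophiops, and Rhizellus only — synapomorphy for {Helioops, Ichnites, Ophiops, Rhizellus}.
Char. 4 (derived state '0') is shared by Helioops, Ichnites, Ophiops, Platyella, and Rhizellus — a synapomorphy uniting that clade.
Char. 5 (derived state '1') is unique to Ophiops (autapomorphy; uninformative for grouping).
Char. 6 (derived state '1') is shared by Ichnites and Ophiops — a synapomorphy uniting that clade.
Most parsimonious ingroup topology: ((((Rhizellus,(Ichnites,Ophiops)),Helioops),Platyella),Ceratella).
Helioops and Ophiops share a more recent common ancestor with each other than either does with Platyella, so Platyella is the least closely related of the three.

Platyella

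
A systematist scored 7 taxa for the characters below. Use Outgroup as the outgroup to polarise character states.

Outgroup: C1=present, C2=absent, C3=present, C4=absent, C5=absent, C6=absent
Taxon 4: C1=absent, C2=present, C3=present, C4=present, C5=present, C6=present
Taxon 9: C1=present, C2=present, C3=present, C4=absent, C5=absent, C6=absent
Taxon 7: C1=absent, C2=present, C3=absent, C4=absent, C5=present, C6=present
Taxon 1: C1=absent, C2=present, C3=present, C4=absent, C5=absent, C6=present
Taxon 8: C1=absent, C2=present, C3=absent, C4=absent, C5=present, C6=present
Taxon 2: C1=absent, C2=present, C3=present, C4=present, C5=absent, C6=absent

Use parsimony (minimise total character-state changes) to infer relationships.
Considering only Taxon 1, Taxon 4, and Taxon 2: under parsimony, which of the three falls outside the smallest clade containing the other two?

Character polarity is set by the outgroup: the derived state is whichever differs from the outgroup's state, so for C1, C3 the derived state is 'absent', and for the remaining characters it is 'present'.
Only Taxon 1, Taxon 2, Taxon 4, Taxon 7, and Taxon 8 show the derived state 'absent' for C1, supporting them as a clade.
All ingroup taxa share the derived state 'present' for C2; it defines the ingroup but does not resolve relationships within it.
Only Taxon 7 and Taxon 8 show the derived state 'absent' for C3, supporting them as a clade.
C4 groups Taxon 2 and Taxon 4, which is incompatible with the clades supported by the remaining characters; treating it as convergent (homoplasy) costs fewer steps than any alternative tree.
C5: derived state 'present' in Taxon 4, Taxon 7, and Taxon 8 only — synapomorphy for {Taxon 4, Taxon 7, Taxon 8}.
C6 (derived state 'present') is shared by Taxon 1, Taxon 4, Taxon 7, and Taxon 8 — a synapomorphy uniting that clade.
Most parsimonious ingroup topology: (Taxon 9,(((Taxon 4,(Taxon 8,Taxon 7)),Taxon 1),Taxon 2)).
Taxon 4 and Taxon 1 share a more recent common ancestor with each other than either does with Taxon 2, so Taxon 2 is the least closely related of the three.

Taxon 2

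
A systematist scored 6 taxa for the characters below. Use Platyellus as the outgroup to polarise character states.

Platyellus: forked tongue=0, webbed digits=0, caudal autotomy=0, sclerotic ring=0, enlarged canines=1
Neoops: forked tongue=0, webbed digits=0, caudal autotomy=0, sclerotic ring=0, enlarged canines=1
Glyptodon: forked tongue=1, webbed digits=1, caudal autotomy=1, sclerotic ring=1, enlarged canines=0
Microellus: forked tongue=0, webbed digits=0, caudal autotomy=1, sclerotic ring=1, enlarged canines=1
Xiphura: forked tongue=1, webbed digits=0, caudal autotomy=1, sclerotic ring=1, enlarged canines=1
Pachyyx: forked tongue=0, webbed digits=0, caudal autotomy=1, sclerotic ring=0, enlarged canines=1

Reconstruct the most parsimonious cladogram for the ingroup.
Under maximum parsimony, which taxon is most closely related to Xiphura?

Character polarity is set by the outgroup: the derived state is whichever differs from the outgroup's state, so for enlarged canines the derived state is '0', and for the remaining characters it is '1'.
forked tongue: derived state '1' in Glyptodon and Xiphura only — synapomorphy for {Glyptodon, Xiphura}.
webbed digits: derived state '1' in Glyptodon only — an autapomorphy, so it tells us nothing about relationships among taxa.
caudal autotomy: derived state '1' in Glyptodon, Microellus, Pachyyx, and Xiphura only — synapomorphy for {Glyptodon, Microellus, Pachyyx, Xiphura}.
sclerotic ring: derived state '1' in Glyptodon, Microellus, and Xiphura only — synapomorphy for {Glyptodon, Microellus, Xiphura}.
enlarged canines (derived state '0') is unique to Glyptodon (autapomorphy; uninformative for grouping).
Most parsimonious ingroup topology: (Neoops,(((Glyptodon,Xiphura),Microellus),Pachyyx)).
Xiphura and Glyptodon form a cherry on this tree, so they are sister taxa.

Glyptodon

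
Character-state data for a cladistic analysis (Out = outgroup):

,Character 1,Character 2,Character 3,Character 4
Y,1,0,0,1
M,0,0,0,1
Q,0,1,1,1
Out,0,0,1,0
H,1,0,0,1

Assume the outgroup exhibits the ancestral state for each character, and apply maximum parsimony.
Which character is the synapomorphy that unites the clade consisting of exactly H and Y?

Character 1

Character polarity is set by the outgroup: the derived state is whichever differs from the outgroup's state, so for Character 3 the derived state is '0', and for the remaining characters it is '1'.
Character 1 (derived state '1') is shared by H and Y — a synapomorphy uniting that clade.
Character 2: derived state '1' in Q only — an autapomorphy, so it tells us nothing about relationships among taxa.
Character 3 (derived state '0') is shared by H, M, and Y — a synapomorphy uniting that clade.
All ingroup taxa share the derived state '1' for Character 4; it defines the ingroup but does not resolve relationships within it.
Most parsimonious ingroup topology: (Q,((Y,H),M)).
The clade {H, Y} is supported by Character 1: its derived state '1' occurs in exactly those taxa and in no other taxon (including the outgroup).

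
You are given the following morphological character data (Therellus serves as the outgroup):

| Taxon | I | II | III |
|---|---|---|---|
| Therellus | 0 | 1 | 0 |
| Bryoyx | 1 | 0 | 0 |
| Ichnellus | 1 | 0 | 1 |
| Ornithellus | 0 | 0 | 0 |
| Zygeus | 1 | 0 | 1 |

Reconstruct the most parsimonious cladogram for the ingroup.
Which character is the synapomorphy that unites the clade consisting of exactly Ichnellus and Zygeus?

Character polarity is set by the outgroup: the derived state is whichever differs from the outgroup's state, so for II the derived state is '0', and for the remaining characters it is '1'.
Only Bryoyx, Ichnellus, and Zygeus show the derived state '1' for I, supporting them as a clade.
All ingroup taxa share the derived state '0' for II; it defines the ingroup but does not resolve relationships within it.
III (derived state '1') is shared by Ichnellus and Zygeus — a synapomorphy uniting that clade.
Most parsimonious ingroup topology: ((Bryoyx,(Ichnellus,Zygeus)),Ornithellus).
The clade {Ichnellus, Zygeus} is supported by III: its derived state '1' occurs in exactly those taxa and in no other taxon (including the outgroup).

III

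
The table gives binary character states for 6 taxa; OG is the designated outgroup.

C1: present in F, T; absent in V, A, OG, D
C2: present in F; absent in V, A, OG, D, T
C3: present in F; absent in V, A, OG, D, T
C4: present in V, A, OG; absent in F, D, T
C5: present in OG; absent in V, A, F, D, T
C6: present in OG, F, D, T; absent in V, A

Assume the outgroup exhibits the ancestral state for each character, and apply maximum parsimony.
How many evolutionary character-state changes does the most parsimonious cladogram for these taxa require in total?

Character polarity is set by the outgroup: the derived state is whichever differs from the outgroup's state, so for C4, C5, C6 the derived state is 'absent', and for the remaining characters it is 'present'.
Only F and T show the derived state 'present' for C1, supporting them as a clade.
C2: derived state 'present' in F only — an autapomorphy, so it tells us nothing about relationships among taxa.
C3 (derived state 'present') is unique to F (autapomorphy; uninformative for grouping).
C4 (derived state 'absent') is shared by D, F, and T — a synapomorphy uniting that clade.
All ingroup taxa share the derived state 'absent' for C5; it defines the ingroup but does not resolve relationships within it.
Only A and V show the derived state 'absent' for C6, supporting them as a clade.
Most parsimonious ingroup topology: ((D,(F,T)),(A,V)).
Changes per character on this tree: C1: 1; C2: 1; C3: 1; C4: 1; C5: 1; C6: 1.
Total = 6.

6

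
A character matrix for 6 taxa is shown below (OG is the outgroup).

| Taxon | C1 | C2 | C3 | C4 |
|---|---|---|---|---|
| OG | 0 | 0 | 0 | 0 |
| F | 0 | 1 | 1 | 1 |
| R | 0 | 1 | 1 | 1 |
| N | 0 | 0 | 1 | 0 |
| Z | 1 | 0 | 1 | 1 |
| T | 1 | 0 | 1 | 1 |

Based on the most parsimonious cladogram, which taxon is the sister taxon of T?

Z

The outgroup has state '0' for every character, so '1' is the derived state throughout.
C1: derived state '1' in T and Z only — synapomorphy for {T, Z}.
Only F and R show the derived state '1' for C2, supporting them as a clade.
C3 (derived state '1') is shared by all ingroup taxa — unites the whole ingroup.
C4: derived state '1' in F, R, T, and Z only — synapomorphy for {F, R, T, Z}.
Most parsimonious ingroup topology: (((F,R),(Z,T)),N).
T and Z form a cherry on this tree, so they are sister taxa.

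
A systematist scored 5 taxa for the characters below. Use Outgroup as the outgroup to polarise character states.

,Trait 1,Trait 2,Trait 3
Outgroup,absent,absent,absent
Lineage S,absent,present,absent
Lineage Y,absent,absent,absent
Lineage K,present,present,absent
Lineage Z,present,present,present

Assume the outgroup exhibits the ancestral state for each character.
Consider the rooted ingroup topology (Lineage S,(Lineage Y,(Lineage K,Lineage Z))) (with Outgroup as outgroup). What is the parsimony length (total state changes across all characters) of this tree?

4

Map each character onto (Lineage S,(Lineage Y,(Lineage K,Lineage Z))) (rooted by Outgroup) and count the minimum state changes it requires (Fitch parsimony):
Trait 1: 1; Trait 2: 2; Trait 3: 1.
Total tree length = 4.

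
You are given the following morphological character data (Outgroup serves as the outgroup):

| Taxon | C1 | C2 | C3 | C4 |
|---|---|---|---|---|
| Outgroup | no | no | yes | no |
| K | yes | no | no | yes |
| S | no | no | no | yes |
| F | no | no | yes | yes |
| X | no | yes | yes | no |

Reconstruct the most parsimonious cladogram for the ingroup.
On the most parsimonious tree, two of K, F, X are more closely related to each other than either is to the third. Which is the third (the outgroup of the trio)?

Character polarity is set by the outgroup: the derived state is whichever differs from the outgroup's state, so for C3 the derived state is 'no', and for the remaining characters it is 'yes'.
C1 (derived state 'yes') is unique to K (autapomorphy; uninformative for grouping).
C2: derived state 'yes' in X only — an autapomorphy, so it tells us nothing about relationships among taxa.
Only K and S show the derived state 'no' for C3, supporting them as a clade.
Only F, K, and S show the derived state 'yes' for C4, supporting them as a clade.
Most parsimonious ingroup topology: (((K,S),F),X).
F and K share a more recent common ancestor with each other than either does with X, so X is the least closely related of the three.

X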